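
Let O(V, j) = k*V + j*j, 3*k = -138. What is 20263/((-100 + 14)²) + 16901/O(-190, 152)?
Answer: 48140923/14719889 ≈ 3.2705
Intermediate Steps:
k = -46 (k = (⅓)*(-138) = -46)
O(V, j) = j² - 46*V (O(V, j) = -46*V + j*j = -46*V + j² = j² - 46*V)
20263/((-100 + 14)²) + 16901/O(-190, 152) = 20263/((-100 + 14)²) + 16901/(152² - 46*(-190)) = 20263/((-86)²) + 16901/(23104 + 8740) = 20263/7396 + 16901/31844 = 48140923/14719889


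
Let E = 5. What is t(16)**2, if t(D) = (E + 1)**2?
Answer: 1296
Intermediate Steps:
t(D) = 36 (t(D) = (5 + 1)**2 = 6**2 = 36)
t(16)**2 = 36**2 = 1296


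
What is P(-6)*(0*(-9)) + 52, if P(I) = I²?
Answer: 52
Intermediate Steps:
P(-6)*(0*(-9)) + 52 = (-6)²*(0*(-9)) + 52 = 36*0 + 52 = 0 + 52 = 52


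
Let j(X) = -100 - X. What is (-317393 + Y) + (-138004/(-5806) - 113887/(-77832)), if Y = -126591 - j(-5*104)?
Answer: -100405736549959/225946296 ≈ -4.4438e+5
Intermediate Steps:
Y = -127011 (Y = -126591 - (-100 - (-5)*104) = -126591 - (-100 - 1*(-520)) = -126591 - (-100 + 520) = -126591 - 1*420 = -126591 - 420 = -127011)
(-317393 + Y) + (-138004/(-5806) - 113887/(-77832)) = (-317393 - 127011) + (-138004/(-5806) - 113887/(-77832)) = -444404 + (-138004*(-1/5806) - 113887*(-1/77832)) = -444404 + (69002/2903 + 113887/77832) = -444404 + 5701177625/225946296 = -100405736549959/225946296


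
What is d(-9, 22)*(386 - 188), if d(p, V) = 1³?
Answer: 198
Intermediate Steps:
d(p, V) = 1
d(-9, 22)*(386 - 188) = 1*(386 - 188) = 1*198 = 198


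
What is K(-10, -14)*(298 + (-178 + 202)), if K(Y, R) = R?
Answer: -4508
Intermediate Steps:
K(-10, -14)*(298 + (-178 + 202)) = -14*(298 + (-178 + 202)) = -14*(298 + 24) = -14*322 = -4508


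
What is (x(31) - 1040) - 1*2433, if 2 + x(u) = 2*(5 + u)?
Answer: -3403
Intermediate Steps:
x(u) = 8 + 2*u (x(u) = -2 + 2*(5 + u) = -2 + (10 + 2*u) = 8 + 2*u)
(x(31) - 1040) - 1*2433 = ((8 + 2*31) - 1040) - 1*2433 = ((8 + 62) - 1040) - 2433 = (70 - 1040) - 2433 = -970 - 2433 = -3403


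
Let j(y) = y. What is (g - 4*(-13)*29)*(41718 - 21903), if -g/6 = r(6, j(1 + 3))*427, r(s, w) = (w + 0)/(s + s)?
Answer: 12959010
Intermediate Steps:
r(s, w) = w/(2*s) (r(s, w) = w/((2*s)) = w*(1/(2*s)) = w/(2*s))
g = -854 (g = -6*(½)*(1 + 3)/6*427 = -6*(½)*4*(⅙)*427 = -2*427 = -6*427/3 = -854)
(g - 4*(-13)*29)*(41718 - 21903) = (-854 - 4*(-13)*29)*(41718 - 21903) = (-854 + 52*29)*19815 = (-854 + 1508)*19815 = 654*19815 = 12959010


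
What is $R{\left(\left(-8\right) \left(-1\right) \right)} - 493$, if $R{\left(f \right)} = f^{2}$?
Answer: $-429$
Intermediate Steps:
$R{\left(\left(-8\right) \left(-1\right) \right)} - 493 = \left(\left(-8\right) \left(-1\right)\right)^{2} - 493 = 8^{2} - 493 = 64 - 493 = -429$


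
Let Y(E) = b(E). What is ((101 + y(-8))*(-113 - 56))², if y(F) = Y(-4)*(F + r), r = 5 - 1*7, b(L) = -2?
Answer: 418161601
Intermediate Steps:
Y(E) = -2
r = -2 (r = 5 - 7 = -2)
y(F) = 4 - 2*F (y(F) = -2*(F - 2) = -2*(-2 + F) = 4 - 2*F)
((101 + y(-8))*(-113 - 56))² = ((101 + (4 - 2*(-8)))*(-113 - 56))² = ((101 + (4 + 16))*(-169))² = ((101 + 20)*(-169))² = (121*(-169))² = (-20449)² = 418161601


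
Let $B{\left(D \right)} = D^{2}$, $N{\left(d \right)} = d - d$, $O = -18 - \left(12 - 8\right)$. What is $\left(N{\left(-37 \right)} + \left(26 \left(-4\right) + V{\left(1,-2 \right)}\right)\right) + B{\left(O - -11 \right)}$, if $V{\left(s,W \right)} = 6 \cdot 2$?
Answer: $29$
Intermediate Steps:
$V{\left(s,W \right)} = 12$
$O = -22$ ($O = -18 - \left(12 - 8\right) = -18 - 4 = -22$)
$N{\left(d \right)} = 0$
$\left(N{\left(-37 \right)} + \left(26 \left(-4\right) + V{\left(1,-2 \right)}\right)\right) + B{\left(O - -11 \right)} = \left(0 + \left(26 \left(-4\right) + 12\right)\right) + \left(-22 - -11\right)^{2} = \left(0 + \left(-104 + 12\right)\right) + \left(-22 + 11\right)^{2} = \left(0 - 92\right) + \left(-11\right)^{2} = -92 + 121 = 29$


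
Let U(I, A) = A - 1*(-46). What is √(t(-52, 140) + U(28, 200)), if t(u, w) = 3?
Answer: √249 ≈ 15.780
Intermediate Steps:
U(I, A) = 46 + A (U(I, A) = A + 46 = 46 + A)
√(t(-52, 140) + U(28, 200)) = √(3 + (46 + 200)) = √(3 + 246) = √249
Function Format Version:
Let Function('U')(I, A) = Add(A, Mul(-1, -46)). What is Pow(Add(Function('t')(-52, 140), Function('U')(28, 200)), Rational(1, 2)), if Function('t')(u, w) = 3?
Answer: Pow(249, Rational(1, 2)) ≈ 15.780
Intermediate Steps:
Function('U')(I, A) = Add(46, A) (Function('U')(I, A) = Add(A, 46) = Add(46, A))
Pow(Add(Function('t')(-52, 140), Function('U')(28, 200)), Rational(1, 2)) = Pow(Add(3, Add(46, 200)), Rational(1, 2)) = Pow(Add(3, 246), Rational(1, 2)) = Pow(249, Rational(1, 2))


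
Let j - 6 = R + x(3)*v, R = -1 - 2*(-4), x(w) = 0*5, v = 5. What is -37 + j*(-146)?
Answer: -1935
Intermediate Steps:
x(w) = 0
R = 7 (R = -1 + 8 = 7)
j = 13 (j = 6 + (7 + 0*5) = 6 + (7 + 0) = 6 + 7 = 13)
-37 + j*(-146) = -37 + 13*(-146) = -37 - 1898 = -1935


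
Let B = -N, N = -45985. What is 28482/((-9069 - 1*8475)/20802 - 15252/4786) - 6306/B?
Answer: -5433274468398957/768788128445 ≈ -7067.3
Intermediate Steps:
B = 45985 (B = -1*(-45985) = 45985)
28482/((-9069 - 1*8475)/20802 - 15252/4786) - 6306/B = 28482/((-9069 - 1*8475)/20802 - 15252/4786) - 6306/45985 = 28482/((-9069 - 8475)*(1/20802) - 15252*1/4786) - 6306*1/45985 = 28482/(-17544*1/20802 - 7626/2393) - 6306/45985 = 28482/(-2924/3467 - 7626/2393) - 6306/45985 = 28482/(-33436474/8296531) - 6306/45985 = 28482*(-8296531/33436474) - 6306/45985 = -118150897971/16718237 - 6306/45985 = -5433274468398957/768788128445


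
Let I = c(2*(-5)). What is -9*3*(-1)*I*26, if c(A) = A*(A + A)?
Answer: 140400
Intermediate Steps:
c(A) = 2*A**2 (c(A) = A*(2*A) = 2*A**2)
I = 200 (I = 2*(2*(-5))**2 = 2*(-10)**2 = 2*100 = 200)
-9*3*(-1)*I*26 = -9*3*(-1)*200*26 = -(-27)*200*26 = -9*(-600)*26 = 5400*26 = 140400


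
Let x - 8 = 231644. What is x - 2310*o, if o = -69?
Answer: 391042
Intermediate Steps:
x = 231652 (x = 8 + 231644 = 231652)
x - 2310*o = 231652 - 2310*(-69) = 231652 - 1*(-159390) = 231652 + 159390 = 391042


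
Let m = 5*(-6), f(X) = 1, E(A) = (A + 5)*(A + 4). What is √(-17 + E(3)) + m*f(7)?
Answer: -30 + √39 ≈ -23.755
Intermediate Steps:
E(A) = (4 + A)*(5 + A) (E(A) = (5 + A)*(4 + A) = (4 + A)*(5 + A))
m = -30
√(-17 + E(3)) + m*f(7) = √(-17 + (20 + 3² + 9*3)) - 30*1 = √(-17 + (20 + 9 + 27)) - 30 = √(-17 + 56) - 30 = √39 - 30 = -30 + √39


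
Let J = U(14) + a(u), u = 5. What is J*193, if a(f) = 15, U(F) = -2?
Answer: 2509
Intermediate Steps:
J = 13 (J = -2 + 15 = 13)
J*193 = 13*193 = 2509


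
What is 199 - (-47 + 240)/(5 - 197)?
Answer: 38401/192 ≈ 200.01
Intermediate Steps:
199 - (-47 + 240)/(5 - 197) = 199 - 193/(-192) = 199 - 193*(-1)/192 = 199 - 1*(-193/192) = 199 + 193/192 = 38401/192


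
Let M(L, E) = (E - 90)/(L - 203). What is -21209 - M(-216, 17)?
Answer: -8886644/419 ≈ -21209.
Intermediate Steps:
M(L, E) = (-90 + E)/(-203 + L)
-21209 - M(-216, 17) = -21209 - (-90 + 17)/(-203 - 216) = -21209 - (-73)/(-419) = -21209 - (-1)*(-73)/419 = -21209 - 1*73/419 = -21209 - 73/419 = -8886644/419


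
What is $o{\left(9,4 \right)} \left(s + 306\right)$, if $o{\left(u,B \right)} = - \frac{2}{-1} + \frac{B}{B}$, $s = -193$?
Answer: $339$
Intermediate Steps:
$o{\left(u,B \right)} = 3$ ($o{\left(u,B \right)} = \left(-2\right) \left(-1\right) + 1 = 2 + 1 = 3$)
$o{\left(9,4 \right)} \left(s + 306\right) = 3 \left(-193 + 306\right) = 3 \cdot 113 = 339$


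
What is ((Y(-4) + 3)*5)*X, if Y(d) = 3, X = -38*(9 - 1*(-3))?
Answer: -13680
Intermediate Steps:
X = -456 (X = -38*(9 + 3) = -38*12 = -456)
((Y(-4) + 3)*5)*X = ((3 + 3)*5)*(-456) = (6*5)*(-456) = 30*(-456) = -13680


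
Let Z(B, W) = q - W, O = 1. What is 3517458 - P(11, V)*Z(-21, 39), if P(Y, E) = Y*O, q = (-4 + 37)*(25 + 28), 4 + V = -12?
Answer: 3498648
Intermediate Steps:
V = -16 (V = -4 - 12 = -16)
q = 1749 (q = 33*53 = 1749)
P(Y, E) = Y (P(Y, E) = Y*1 = Y)
Z(B, W) = 1749 - W
3517458 - P(11, V)*Z(-21, 39) = 3517458 - 11*(1749 - 1*39) = 3517458 - 11*(1749 - 39) = 3517458 - 11*1710 = 3517458 - 1*18810 = 3517458 - 18810 = 3498648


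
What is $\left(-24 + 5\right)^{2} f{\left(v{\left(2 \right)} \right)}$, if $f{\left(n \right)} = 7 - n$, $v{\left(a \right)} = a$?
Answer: $1805$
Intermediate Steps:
$\left(-24 + 5\right)^{2} f{\left(v{\left(2 \right)} \right)} = \left(-24 + 5\right)^{2} \left(7 - 2\right) = \left(-19\right)^{2} \left(7 - 2\right) = 361 \cdot 5 = 1805$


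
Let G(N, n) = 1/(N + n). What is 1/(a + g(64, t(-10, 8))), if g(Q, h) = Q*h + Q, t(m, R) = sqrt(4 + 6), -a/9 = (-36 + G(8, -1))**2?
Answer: -27629777/317854415169 - 153664*sqrt(10)/317854415169 ≈ -8.8455e-5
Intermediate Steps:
a = -567009/49 (a = -9*(-36 + 1/(8 - 1))**2 = -9*(-36 + 1/7)**2 = -9*(-251/7)**2 = -9*63001/49 = -567009/49 ≈ -11572.)
t(m, R) = sqrt(10)
g(Q, h) = Q + Q*h
1/(a + g(64, t(-10, 8))) = 1/(-567009/49 + 64*(1 + sqrt(10))) = 1/(-567009/49 + (64 + 64*sqrt(10))) = 1/(-563873/49 + 64*sqrt(10))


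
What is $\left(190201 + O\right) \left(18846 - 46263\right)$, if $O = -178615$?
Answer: $-317653362$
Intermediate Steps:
$\left(190201 + O\right) \left(18846 - 46263\right) = \left(190201 - 178615\right) \left(18846 - 46263\right) = 11586 \left(-27417\right) = -317653362$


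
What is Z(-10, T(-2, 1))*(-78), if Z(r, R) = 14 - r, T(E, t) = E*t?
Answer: -1872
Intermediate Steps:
Z(-10, T(-2, 1))*(-78) = (14 - 1*(-10))*(-78) = (14 + 10)*(-78) = 24*(-78) = -1872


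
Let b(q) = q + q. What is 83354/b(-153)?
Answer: -41677/153 ≈ -272.40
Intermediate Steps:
b(q) = 2*q
83354/b(-153) = 83354/((2*(-153))) = 83354/(-306) = 83354*(-1/306) = -41677/153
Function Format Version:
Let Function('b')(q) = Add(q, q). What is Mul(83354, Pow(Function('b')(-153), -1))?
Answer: Rational(-41677, 153) ≈ -272.40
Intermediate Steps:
Function('b')(q) = Mul(2, q)
Mul(83354, Pow(Function('b')(-153), -1)) = Mul(83354, Pow(Mul(2, -153), -1)) = Mul(83354, Pow(-306, -1)) = Mul(83354, Rational(-1, 306)) = Rational(-41677, 153)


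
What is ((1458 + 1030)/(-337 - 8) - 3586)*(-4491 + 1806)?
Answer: 221898782/23 ≈ 9.6478e+6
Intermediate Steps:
((1458 + 1030)/(-337 - 8) - 3586)*(-4491 + 1806) = (2488/(-345) - 3586)*(-2685) = (2488*(-1/345) - 3586)*(-2685) = (-2488/345 - 3586)*(-2685) = -1239658/345*(-2685) = 221898782/23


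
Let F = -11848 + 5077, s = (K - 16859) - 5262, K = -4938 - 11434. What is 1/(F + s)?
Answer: -1/45264 ≈ -2.2093e-5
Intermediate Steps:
K = -16372
s = -38493 (s = (-16372 - 16859) - 5262 = -33231 - 5262 = -38493)
F = -6771
1/(F + s) = 1/(-6771 - 38493) = 1/(-45264) = -1/45264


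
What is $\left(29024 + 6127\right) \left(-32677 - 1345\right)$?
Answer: $-1195907322$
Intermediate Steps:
$\left(29024 + 6127\right) \left(-32677 - 1345\right) = 35151 \left(-34022\right) = -1195907322$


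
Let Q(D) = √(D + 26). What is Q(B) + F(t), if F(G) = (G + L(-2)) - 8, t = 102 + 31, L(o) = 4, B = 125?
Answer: 129 + √151 ≈ 141.29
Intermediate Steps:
t = 133
F(G) = -4 + G (F(G) = (G + 4) - 8 = (4 + G) - 8 = -4 + G)
Q(D) = √(26 + D)
Q(B) + F(t) = √(26 + 125) + (-4 + 133) = √151 + 129 = 129 + √151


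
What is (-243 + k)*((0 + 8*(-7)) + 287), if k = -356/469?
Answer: -3772659/67 ≈ -56308.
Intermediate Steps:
k = -356/469 (k = -356*1/469 = -356/469 ≈ -0.75906)
(-243 + k)*((0 + 8*(-7)) + 287) = (-243 - 356/469)*((0 + 8*(-7)) + 287) = -114323*((0 - 56) + 287)/469 = -114323*(-56 + 287)/469 = -114323/469*231 = -3772659/67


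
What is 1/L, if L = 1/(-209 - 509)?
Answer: -718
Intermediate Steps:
L = -1/718 (L = 1/(-718) = -1/718 ≈ -0.0013928)
1/L = 1/(-1/718) = -718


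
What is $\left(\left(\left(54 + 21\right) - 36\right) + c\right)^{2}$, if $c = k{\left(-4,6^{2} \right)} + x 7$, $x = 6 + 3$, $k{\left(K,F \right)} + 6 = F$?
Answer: $17424$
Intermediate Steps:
$k{\left(K,F \right)} = -6 + F$
$x = 9$
$c = 93$ ($c = \left(-6 + 6^{2}\right) + 9 \cdot 7 = \left(-6 + 36\right) + 63 = 30 + 63 = 93$)
$\left(\left(\left(54 + 21\right) - 36\right) + c\right)^{2} = \left(\left(\left(54 + 21\right) - 36\right) + 93\right)^{2} = \left(\left(75 - 36\right) + 93\right)^{2} = \left(39 + 93\right)^{2} = 132^{2} = 17424$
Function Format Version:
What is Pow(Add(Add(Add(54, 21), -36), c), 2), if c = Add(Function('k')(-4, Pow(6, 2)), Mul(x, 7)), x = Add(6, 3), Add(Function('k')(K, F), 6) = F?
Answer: 17424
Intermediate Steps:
Function('k')(K, F) = Add(-6, F)
x = 9
c = 93 (c = Add(Add(-6, Pow(6, 2)), Mul(9, 7)) = Add(Add(-6, 36), 63) = Add(30, 63) = 93)
Pow(Add(Add(Add(54, 21), -36), c), 2) = Pow(Add(Add(Add(54, 21), -36), 93), 2) = Pow(Add(Add(75, -36), 93), 2) = Pow(Add(39, 93), 2) = Pow(132, 2) = 17424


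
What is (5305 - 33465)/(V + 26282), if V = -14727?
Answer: -5632/2311 ≈ -2.4370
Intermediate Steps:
(5305 - 33465)/(V + 26282) = (5305 - 33465)/(-14727 + 26282) = -28160/11555 = -28160*1/11555 = -5632/2311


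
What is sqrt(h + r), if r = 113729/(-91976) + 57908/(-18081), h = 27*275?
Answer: sqrt(11634080800627005422)/39595668 ≈ 86.143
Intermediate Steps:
h = 7425
r = -7382480257/1663018056 (r = 113729*(-1/91976) + 57908*(-1/18081) = -113729/91976 - 57908/18081 = -7382480257/1663018056 ≈ -4.4392)
sqrt(h + r) = sqrt(7425 - 7382480257/1663018056) = sqrt(12340526585543/1663018056) = sqrt(11634080800627005422)/39595668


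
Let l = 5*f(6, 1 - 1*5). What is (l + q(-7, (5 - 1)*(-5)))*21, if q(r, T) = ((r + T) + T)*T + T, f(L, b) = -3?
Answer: 19005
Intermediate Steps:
q(r, T) = T + T*(r + 2*T) (q(r, T) = ((T + r) + T)*T + T = (r + 2*T)*T + T = T*(r + 2*T) + T = T + T*(r + 2*T))
l = -15 (l = 5*(-3) = -15)
(l + q(-7, (5 - 1)*(-5)))*21 = (-15 + ((5 - 1)*(-5))*(1 - 7 + 2*((5 - 1)*(-5))))*21 = (-15 + (4*(-5))*(1 - 7 + 2*(4*(-5))))*21 = (-15 - 20*(1 - 7 + 2*(-20)))*21 = (-15 - 20*(1 - 7 - 40))*21 = (-15 - 20*(-46))*21 = (-15 + 920)*21 = 905*21 = 19005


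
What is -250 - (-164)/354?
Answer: -44168/177 ≈ -249.54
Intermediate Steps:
-250 - (-164)/354 = -250 - 1*(-82/177) = -250 + 82/177 = -44168/177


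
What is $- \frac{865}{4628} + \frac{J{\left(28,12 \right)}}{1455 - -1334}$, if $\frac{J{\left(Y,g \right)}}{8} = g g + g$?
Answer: $\frac{3363259}{12907492} \approx 0.26057$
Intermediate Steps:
$J{\left(Y,g \right)} = 8 g + 8 g^{2}$ ($J{\left(Y,g \right)} = 8 \left(g g + g\right) = 8 \left(g^{2} + g\right) = 8 \left(g + g^{2}\right) = 8 g + 8 g^{2}$)
$- \frac{865}{4628} + \frac{J{\left(28,12 \right)}}{1455 - -1334} = - \frac{865}{4628} + \frac{8 \cdot 12 \left(1 + 12\right)}{1455 - -1334} = \left(-865\right) \frac{1}{4628} + \frac{8 \cdot 12 \cdot 13}{1455 + 1334} = - \frac{865}{4628} + \frac{1248}{2789} = \frac{3363259}{12907492}$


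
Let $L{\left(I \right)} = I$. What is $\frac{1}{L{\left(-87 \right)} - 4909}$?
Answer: $- \frac{1}{4996} \approx -0.00020016$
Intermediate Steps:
$\frac{1}{L{\left(-87 \right)} - 4909} = \frac{1}{-87 - 4909} = \frac{1}{-4996} = - \frac{1}{4996}$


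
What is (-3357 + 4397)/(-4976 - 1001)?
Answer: -1040/5977 ≈ -0.17400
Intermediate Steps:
(-3357 + 4397)/(-4976 - 1001) = 1040/(-5977) = 1040*(-1/5977) = -1040/5977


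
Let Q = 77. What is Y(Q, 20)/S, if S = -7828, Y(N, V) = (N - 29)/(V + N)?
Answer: -12/189829 ≈ -6.3215e-5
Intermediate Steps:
Y(N, V) = (-29 + N)/(N + V)
Y(Q, 20)/S = ((-29 + 77)/(77 + 20))/(-7828) = (48/97)*(-1/7828) = -12/189829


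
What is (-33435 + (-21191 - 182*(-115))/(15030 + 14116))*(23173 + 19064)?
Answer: -166638947841/118 ≈ -1.4122e+9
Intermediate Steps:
(-33435 + (-21191 - 182*(-115))/(15030 + 14116))*(23173 + 19064) = (-33435 + (-21191 + 20930)/29146)*42237 = (-33435 - 261*1/29146)*42237 = (-33435 - 261/29146)*42237 = -974496771/29146*42237 = -166638947841/118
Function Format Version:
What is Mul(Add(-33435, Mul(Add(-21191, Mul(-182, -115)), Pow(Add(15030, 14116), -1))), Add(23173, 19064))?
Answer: Rational(-166638947841, 118) ≈ -1.4122e+9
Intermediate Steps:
Mul(Add(-33435, Mul(Add(-21191, Mul(-182, -115)), Pow(Add(15030, 14116), -1))), Add(23173, 19064)) = Mul(Add(-33435, Mul(Add(-21191, 20930), Pow(29146, -1))), 42237) = Mul(Add(-33435, Mul(-261, Rational(1, 29146))), 42237) = Mul(Add(-33435, Rational(-261, 29146)), 42237) = Mul(Rational(-974496771, 29146), 42237) = Rational(-166638947841, 118)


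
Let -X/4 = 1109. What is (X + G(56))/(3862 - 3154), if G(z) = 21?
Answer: -4415/708 ≈ -6.2359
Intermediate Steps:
X = -4436 (X = -4*1109 = -4436)
(X + G(56))/(3862 - 3154) = (-4436 + 21)/(3862 - 3154) = -4415/708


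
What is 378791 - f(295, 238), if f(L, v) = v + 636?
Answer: 377917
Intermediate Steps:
f(L, v) = 636 + v
378791 - f(295, 238) = 378791 - (636 + 238) = 378791 - 1*874 = 378791 - 874 = 377917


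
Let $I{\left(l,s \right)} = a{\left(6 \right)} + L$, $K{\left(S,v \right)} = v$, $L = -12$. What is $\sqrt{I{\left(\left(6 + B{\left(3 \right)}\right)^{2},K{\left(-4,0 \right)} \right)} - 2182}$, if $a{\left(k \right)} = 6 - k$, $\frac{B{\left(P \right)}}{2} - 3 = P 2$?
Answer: $i \sqrt{2194} \approx 46.84 i$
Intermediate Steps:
$B{\left(P \right)} = 6 + 4 P$ ($B{\left(P \right)} = 6 + 2 P 2 = 6 + 2 \cdot 2 P = 6 + 4 P$)
$I{\left(l,s \right)} = -12$ ($I{\left(l,s \right)} = \left(6 - 6\right) - 12 = 0 - 12 = -12$)
$\sqrt{I{\left(\left(6 + B{\left(3 \right)}\right)^{2},K{\left(-4,0 \right)} \right)} - 2182} = \sqrt{-12 - 2182} = \sqrt{-2194} = i \sqrt{2194}$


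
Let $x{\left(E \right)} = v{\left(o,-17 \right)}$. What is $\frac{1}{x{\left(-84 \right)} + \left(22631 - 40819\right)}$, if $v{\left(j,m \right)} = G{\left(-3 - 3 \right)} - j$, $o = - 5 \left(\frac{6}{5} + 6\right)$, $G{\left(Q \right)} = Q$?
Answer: $- \frac{1}{18158} \approx -5.5072 \cdot 10^{-5}$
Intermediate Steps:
$o = -36$ ($o = - 5 \left(6 \cdot \frac{1}{5} + 6\right) = - 5 \left(\frac{6}{5} + 6\right) = \left(-5\right) \frac{36}{5} = -36$)
$v{\left(j,m \right)} = -6 - j$ ($v{\left(j,m \right)} = \left(-3 - 3\right) - j = -6 - j$)
$x{\left(E \right)} = 30$ ($x{\left(E \right)} = -6 - -36 = -6 + 36 = 30$)
$\frac{1}{x{\left(-84 \right)} + \left(22631 - 40819\right)} = \frac{1}{30 + \left(22631 - 40819\right)} = \frac{1}{30 - 18188} = \frac{1}{-18158} = - \frac{1}{18158}$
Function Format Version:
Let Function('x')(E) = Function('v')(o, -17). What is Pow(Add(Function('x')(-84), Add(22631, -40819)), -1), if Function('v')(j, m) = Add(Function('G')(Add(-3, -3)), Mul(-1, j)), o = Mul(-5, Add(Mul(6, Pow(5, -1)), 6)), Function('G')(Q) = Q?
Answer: Rational(-1, 18158) ≈ -5.5072e-5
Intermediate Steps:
o = -36 (o = Mul(-5, Add(Mul(6, Rational(1, 5)), 6)) = Mul(-5, Add(Rational(6, 5), 6)) = Mul(-5, Rational(36, 5)) = -36)
Function('v')(j, m) = Add(-6, Mul(-1, j)) (Function('v')(j, m) = Add(Add(-3, -3), Mul(-1, j)) = Add(-6, Mul(-1, j)))
Function('x')(E) = 30 (Function('x')(E) = Add(-6, Mul(-1, -36)) = Add(-6, 36) = 30)
Pow(Add(Function('x')(-84), Add(22631, -40819)), -1) = Pow(Add(30, Add(22631, -40819)), -1) = Pow(Add(30, -18188), -1) = Pow(-18158, -1) = Rational(-1, 18158)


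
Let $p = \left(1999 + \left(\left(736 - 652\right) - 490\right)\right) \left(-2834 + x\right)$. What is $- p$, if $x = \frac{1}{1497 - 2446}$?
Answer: $\frac{4284320931}{949} \approx 4.5146 \cdot 10^{6}$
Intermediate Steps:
$x = - \frac{1}{949}$ ($x = \frac{1}{-949} = - \frac{1}{949} \approx -0.0010537$)
$p = - \frac{4284320931}{949}$ ($p = \left(1999 + \left(\left(736 - 652\right) - 490\right)\right) \left(-2834 - \frac{1}{949}\right) = \left(1999 + \left(84 - 490\right)\right) \left(- \frac{2689467}{949}\right) = \left(1999 - 406\right) \left(- \frac{2689467}{949}\right) = 1593 \left(- \frac{2689467}{949}\right) = - \frac{4284320931}{949} \approx -4.5146 \cdot 10^{6}$)
$- p = \left(-1\right) \left(- \frac{4284320931}{949}\right) = \frac{4284320931}{949}$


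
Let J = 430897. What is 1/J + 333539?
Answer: 143720954484/430897 ≈ 3.3354e+5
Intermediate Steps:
1/J + 333539 = 1/430897 + 333539 = 143720954484/430897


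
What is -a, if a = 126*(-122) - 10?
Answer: 15382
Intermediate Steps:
a = -15382 (a = -15372 - 10 = -15382)
-a = -1*(-15382) = 15382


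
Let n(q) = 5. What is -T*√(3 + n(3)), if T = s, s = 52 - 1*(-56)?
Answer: -216*√2 ≈ -305.47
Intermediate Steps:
s = 108 (s = 52 + 56 = 108)
T = 108
-T*√(3 + n(3)) = -108*√(3 + 5) = -108*√8 = -108*2*√2 = -216*√2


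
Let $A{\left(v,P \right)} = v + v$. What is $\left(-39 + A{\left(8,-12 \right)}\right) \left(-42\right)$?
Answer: $966$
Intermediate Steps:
$A{\left(v,P \right)} = 2 v$
$\left(-39 + A{\left(8,-12 \right)}\right) \left(-42\right) = \left(-39 + 2 \cdot 8\right) \left(-42\right) = \left(-39 + 16\right) \left(-42\right) = \left(-23\right) \left(-42\right) = 966$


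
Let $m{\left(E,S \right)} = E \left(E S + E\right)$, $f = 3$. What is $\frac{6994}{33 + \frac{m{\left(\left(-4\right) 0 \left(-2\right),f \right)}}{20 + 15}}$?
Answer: $\frac{6994}{33} \approx 211.94$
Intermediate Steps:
$m{\left(E,S \right)} = E \left(E + E S\right)$
$\frac{6994}{33 + \frac{m{\left(\left(-4\right) 0 \left(-2\right),f \right)}}{20 + 15}} = \frac{6994}{33 + \frac{\left(\left(-4\right) 0 \left(-2\right)\right)^{2} \left(1 + 3\right)}{20 + 15}} = \frac{6994}{33 + \frac{\left(0 \left(-2\right)\right)^{2} \cdot 4}{35}} = \frac{6994}{33 + 0^{2} \cdot 4 \cdot \frac{1}{35}} = \frac{6994}{33 + 0 \cdot 4 \cdot \frac{1}{35}} = \frac{6994}{33 + 0 \cdot \frac{1}{35}} = \frac{6994}{33 + 0} = \frac{6994}{33}$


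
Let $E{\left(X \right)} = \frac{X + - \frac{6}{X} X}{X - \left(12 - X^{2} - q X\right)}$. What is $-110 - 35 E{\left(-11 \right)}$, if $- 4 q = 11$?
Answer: $- \frac{54050}{513} \approx -105.36$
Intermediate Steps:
$q = - \frac{11}{4}$ ($q = \left(- \frac{1}{4}\right) 11 = - \frac{11}{4} \approx -2.75$)
$E{\left(X \right)} = \frac{-6 + X}{-12 + X^{2} - \frac{7 X}{4}}$ ($E{\left(X \right)} = \frac{X + - \frac{6}{X} X}{X - \left(12 - X^{2} + \frac{11 X}{4}\right)} = \frac{X - 6}{X - \left(12 - X^{2} + \frac{11 X}{4}\right)} = \frac{-6 + X}{-12 + X^{2} - \frac{7 X}{4}}$)
$-110 - 35 E{\left(-11 \right)} = -110 - 35 \frac{4 \left(-6 - 11\right)}{-48 - -77 + 4 \left(-11\right)^{2}} = -110 - 35 \cdot 4 \frac{1}{-48 + 77 + 4 \cdot 121} \left(-17\right) = -110 - 35 \cdot 4 \frac{1}{-48 + 77 + 484} \left(-17\right) = -110 - 35 \cdot 4 \cdot \frac{1}{513} \left(-17\right) = -110 - - \frac{2380}{513} = -110 + \frac{2380}{513} = - \frac{54050}{513}$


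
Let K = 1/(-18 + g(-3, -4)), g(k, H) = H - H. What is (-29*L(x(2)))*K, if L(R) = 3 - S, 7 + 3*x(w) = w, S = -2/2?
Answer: 58/9 ≈ 6.4444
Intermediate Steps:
g(k, H) = 0
S = -1 (S = -2*½ = -1)
x(w) = -7/3 + w/3
K = -1/18 (K = 1/(-18 + 0) = 1/(-18) = -1/18 ≈ -0.055556)
L(R) = 4 (L(R) = 3 - 1*(-1) = 3 + 1 = 4)
(-29*L(x(2)))*K = -29*4*(-1/18) = -116*(-1/18) = 58/9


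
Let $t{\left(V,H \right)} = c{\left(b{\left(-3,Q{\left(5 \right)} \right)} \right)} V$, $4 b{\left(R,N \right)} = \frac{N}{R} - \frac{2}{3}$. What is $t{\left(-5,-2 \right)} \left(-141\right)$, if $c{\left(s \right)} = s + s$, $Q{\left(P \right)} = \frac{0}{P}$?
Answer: $-235$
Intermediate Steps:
$Q{\left(P \right)} = 0$
$b{\left(R,N \right)} = - \frac{1}{6} + \frac{N}{4 R}$ ($b{\left(R,N \right)} = \frac{\frac{N}{R} - \frac{2}{3}}{4} = \frac{- \frac{2}{3} + \frac{N}{R}}{4} = - \frac{1}{6} + \frac{N}{4 R}$)
$c{\left(s \right)} = 2 s$
$t{\left(V,H \right)} = - \frac{V}{3}$ ($t{\left(V,H \right)} = 2 \frac{\left(- \frac{1}{6}\right) \left(-3\right) + \frac{1}{4} \cdot 0}{-3} V = 2 \left(- \frac{\frac{1}{2} + 0}{3}\right) V = 2 \left(\left(- \frac{1}{3}\right) \frac{1}{2}\right) V = 2 \left(- \frac{1}{6}\right) V = - \frac{V}{3}$)
$t{\left(-5,-2 \right)} \left(-141\right) = \left(- \frac{1}{3}\right) \left(-5\right) \left(-141\right) = \frac{5}{3} \left(-141\right) = -235$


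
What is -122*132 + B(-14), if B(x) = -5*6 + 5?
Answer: -16129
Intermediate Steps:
B(x) = -25 (B(x) = -30 + 5 = -25)
-122*132 + B(-14) = -122*132 - 25 = -16104 - 25 = -16129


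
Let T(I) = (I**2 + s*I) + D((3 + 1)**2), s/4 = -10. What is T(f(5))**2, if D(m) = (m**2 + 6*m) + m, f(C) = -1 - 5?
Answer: 414736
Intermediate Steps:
f(C) = -6
s = -40 (s = 4*(-10) = -40)
D(m) = m**2 + 7*m
T(I) = 368 + I**2 - 40*I (T(I) = (I**2 - 40*I) + (3 + 1)**2*(7 + (3 + 1)**2) = (I**2 - 40*I) + 4**2*(7 + 4**2) = (I**2 - 40*I) + 16*(7 + 16) = (I**2 - 40*I) + 16*23 = (I**2 - 40*I) + 368 = 368 + I**2 - 40*I)
T(f(5))**2 = (368 + (-6)**2 - 40*(-6))**2 = (368 + 36 + 240)**2 = 644**2 = 414736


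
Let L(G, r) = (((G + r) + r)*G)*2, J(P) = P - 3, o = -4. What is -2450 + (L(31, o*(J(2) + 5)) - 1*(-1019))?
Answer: -1493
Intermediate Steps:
J(P) = -3 + P
L(G, r) = 2*G*(G + 2*r) (L(G, r) = ((G + 2*r)*G)*2 = (G*(G + 2*r))*2 = 2*G*(G + 2*r))
-2450 + (L(31, o*(J(2) + 5)) - 1*(-1019)) = -2450 + (2*31*(31 + 2*(-4*((-3 + 2) + 5))) - 1*(-1019)) = -2450 + (2*31*(31 + 2*(-4*(-1 + 5))) + 1019) = -2450 + (2*31*(31 + 2*(-4*4)) + 1019) = -2450 + (2*31*(31 + 2*(-16)) + 1019) = -2450 + (2*31*(31 - 32) + 1019) = -2450 + (2*31*(-1) + 1019) = -2450 + (-62 + 1019) = -2450 + 957 = -1493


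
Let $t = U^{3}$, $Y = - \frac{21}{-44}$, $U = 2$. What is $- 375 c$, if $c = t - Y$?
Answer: $- \frac{124125}{44} \approx -2821.0$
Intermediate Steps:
$Y = \frac{21}{44}$ ($Y = \left(-21\right) \left(- \frac{1}{44}\right) = \frac{21}{44} \approx 0.47727$)
$t = 8$ ($t = 2^{3} = 8$)
$c = \frac{331}{44}$ ($c = 8 - \frac{21}{44} = \frac{331}{44} \approx 7.5227$)
$- 375 c = \left(-375\right) \frac{331}{44} = - \frac{124125}{44}$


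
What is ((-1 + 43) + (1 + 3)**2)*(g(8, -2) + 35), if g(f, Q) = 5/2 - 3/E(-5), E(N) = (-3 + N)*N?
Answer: 43413/20 ≈ 2170.6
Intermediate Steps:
E(N) = N*(-3 + N)
g(f, Q) = 97/40 (g(f, Q) = 5/2 - 3*(-1/(5*(-3 - 5))) = 5*(1/2) - 3/((-5*(-8))) = 5/2 - 3/40 = 97/40)
((-1 + 43) + (1 + 3)**2)*(g(8, -2) + 35) = ((-1 + 43) + (1 + 3)**2)*(97/40 + 35) = (42 + 4**2)*(1497/40) = (42 + 16)*(1497/40) = 58*(1497/40) = 43413/20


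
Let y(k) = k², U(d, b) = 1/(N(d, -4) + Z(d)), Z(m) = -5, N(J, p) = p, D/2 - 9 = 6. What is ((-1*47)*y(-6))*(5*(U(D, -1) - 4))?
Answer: 34780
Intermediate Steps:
D = 30 (D = 18 + 2*6 = 18 + 12 = 30)
U(d, b) = -⅑ (U(d, b) = 1/(-4 - 5) = 1/(-9) = -⅑)
((-1*47)*y(-6))*(5*(U(D, -1) - 4)) = (-1*47*(-6)²)*(5*(-⅑ - 4)) = (-47*36)*(5*(-37/9)) = -1692*(-185/9) = 34780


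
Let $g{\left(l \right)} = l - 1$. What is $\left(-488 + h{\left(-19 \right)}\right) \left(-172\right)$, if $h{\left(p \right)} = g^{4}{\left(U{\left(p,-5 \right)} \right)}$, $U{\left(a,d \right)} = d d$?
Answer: $-56981536$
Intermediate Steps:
$U{\left(a,d \right)} = d^{2}$
$g{\left(l \right)} = -1 + l$
$h{\left(p \right)} = 331776$ ($h{\left(p \right)} = \left(-1 + \left(-5\right)^{2}\right)^{4} = \left(-1 + 25\right)^{4} = 24^{4} = 331776$)
$\left(-488 + h{\left(-19 \right)}\right) \left(-172\right) = \left(-488 + 331776\right) \left(-172\right) = 331288 \left(-172\right) = -56981536$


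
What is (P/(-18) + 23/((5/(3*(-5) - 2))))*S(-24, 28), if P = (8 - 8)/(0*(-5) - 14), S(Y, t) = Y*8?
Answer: 75072/5 ≈ 15014.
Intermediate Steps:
S(Y, t) = 8*Y
P = 0 (P = 0/(0 - 14) = 0/(-14) = 0*(-1/14) = 0)
(P/(-18) + 23/((5/(3*(-5) - 2))))*S(-24, 28) = (0/(-18) + 23/((5/(3*(-5) - 2))))*(8*(-24)) = (0*(-1/18) + 23/((5/(-15 - 2))))*(-192) = (0 + 23/((5/(-17))))*(-192) = (0 + 23/((5*(-1/17))))*(-192) = (0 + 23/(-5/17))*(-192) = (0 + 23*(-17/5))*(-192) = (0 - 391/5)*(-192) = -391/5*(-192) = 75072/5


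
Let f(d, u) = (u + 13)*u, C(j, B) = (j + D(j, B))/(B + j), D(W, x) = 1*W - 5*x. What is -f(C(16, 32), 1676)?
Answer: -2830764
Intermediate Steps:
D(W, x) = W - 5*x
C(j, B) = (-5*B + 2*j)/(B + j) (C(j, B) = (j + (j - 5*B))/(B + j) = (-5*B + 2*j)/(B + j))
f(d, u) = u*(13 + u) (f(d, u) = (13 + u)*u = u*(13 + u))
-f(C(16, 32), 1676) = -1676*(13 + 1676) = -1676*1689 = -1*2830764 = -2830764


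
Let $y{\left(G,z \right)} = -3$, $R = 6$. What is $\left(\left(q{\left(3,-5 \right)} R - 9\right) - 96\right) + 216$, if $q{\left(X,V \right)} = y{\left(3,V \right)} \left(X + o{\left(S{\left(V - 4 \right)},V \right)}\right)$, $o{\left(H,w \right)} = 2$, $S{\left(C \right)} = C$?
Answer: $21$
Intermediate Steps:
$q{\left(X,V \right)} = -6 - 3 X$ ($q{\left(X,V \right)} = - 3 \left(X + 2\right) = - 3 \left(2 + X\right) = -6 - 3 X$)
$\left(\left(q{\left(3,-5 \right)} R - 9\right) - 96\right) + 216 = \left(\left(\left(-6 - 9\right) 6 - 9\right) - 96\right) + 216 = \left(\left(\left(-15\right) 6 - 9\right) - 96\right) + 216 = \left(\left(-90 - 9\right) - 96\right) + 216 = \left(-99 - 96\right) + 216 = -195 + 216 = 21$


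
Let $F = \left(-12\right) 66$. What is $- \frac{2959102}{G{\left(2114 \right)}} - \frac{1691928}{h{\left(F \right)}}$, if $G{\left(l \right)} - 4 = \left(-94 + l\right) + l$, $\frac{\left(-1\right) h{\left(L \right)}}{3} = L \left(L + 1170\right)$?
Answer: $- \frac{293722835}{409662} \approx -716.99$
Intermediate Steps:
$F = -792$
$h{\left(L \right)} = - 3 L \left(1170 + L\right)$ ($h{\left(L \right)} = - 3 L \left(L + 1170\right) = - 3 L \left(1170 + L\right)$)
$G{\left(l \right)} = -90 + 2 l$ ($G{\left(l \right)} = 4 + \left(\left(-94 + l\right) + l\right) = 4 + \left(-94 + 2 l\right) = -90 + 2 l$)
$- \frac{2959102}{G{\left(2114 \right)}} - \frac{1691928}{h{\left(F \right)}} = - \frac{2959102}{-90 + 2 \cdot 2114} - \frac{1691928}{\left(-3\right) \left(-792\right) \left(1170 - 792\right)} = - \frac{2959102}{-90 + 4228} - \frac{1691928}{\left(-3\right) \left(-792\right) 378} = - \frac{2959102}{4138} - \frac{1691928}{898128} = \left(-2959102\right) \frac{1}{4138} - \frac{373}{198} = - \frac{1479551}{2069} - \frac{373}{198} = - \frac{293722835}{409662}$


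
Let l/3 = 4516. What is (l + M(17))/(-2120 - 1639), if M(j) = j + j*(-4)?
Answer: -4499/1253 ≈ -3.5906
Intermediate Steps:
l = 13548 (l = 3*4516 = 13548)
M(j) = -3*j (M(j) = j - 4*j = -3*j)
(l + M(17))/(-2120 - 1639) = (13548 - 3*17)/(-2120 - 1639) = (13548 - 51)/(-3759) = 13497*(-1/3759) = -4499/1253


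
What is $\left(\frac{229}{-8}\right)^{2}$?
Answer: $\frac{52441}{64} \approx 819.39$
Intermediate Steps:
$\left(\frac{229}{-8}\right)^{2} = \left(229 \left(- \frac{1}{8}\right)\right)^{2} = \left(- \frac{229}{8}\right)^{2} = \frac{52441}{64}$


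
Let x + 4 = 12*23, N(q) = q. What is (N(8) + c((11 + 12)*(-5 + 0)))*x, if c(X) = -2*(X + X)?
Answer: 127296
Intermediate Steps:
x = 272 (x = -4 + 12*23 = -4 + 276 = 272)
c(X) = -4*X
(N(8) + c((11 + 12)*(-5 + 0)))*x = (8 - 4*(11 + 12)*(-5 + 0))*272 = (8 - 92*(-5))*272 = (8 - 4*(-115))*272 = (8 + 460)*272 = 468*272 = 127296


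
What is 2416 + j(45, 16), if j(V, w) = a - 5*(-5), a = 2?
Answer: 2443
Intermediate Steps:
j(V, w) = 27 (j(V, w) = 2 - 5*(-5) = 2 + 25 = 27)
2416 + j(45, 16) = 2416 + 27 = 2443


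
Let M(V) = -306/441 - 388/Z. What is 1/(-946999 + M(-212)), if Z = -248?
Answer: -3038/2876980317 ≈ -1.0560e-6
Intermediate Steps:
M(V) = 2645/3038 (M(V) = -306/441 - 388/(-248) = -306*1/441 - 388*(-1/248) = -34/49 + 97/62 = 2645/3038)
1/(-946999 + M(-212)) = 1/(-946999 + 2645/3038) = 1/(-2876980317/3038) = -3038/2876980317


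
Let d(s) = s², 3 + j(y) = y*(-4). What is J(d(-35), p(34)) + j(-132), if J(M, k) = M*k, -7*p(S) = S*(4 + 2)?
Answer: -35175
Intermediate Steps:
p(S) = -6*S/7 (p(S) = -S*(4 + 2)/7 = -S*6/7 = -6*S/7)
j(y) = -3 - 4*y (j(y) = -3 + y*(-4) = -3 - 4*y)
J(d(-35), p(34)) + j(-132) = (-35)²*(-6/7*34) + (-3 - 4*(-132)) = 1225*(-204/7) + (-3 + 528) = -35700 + 525 = -35175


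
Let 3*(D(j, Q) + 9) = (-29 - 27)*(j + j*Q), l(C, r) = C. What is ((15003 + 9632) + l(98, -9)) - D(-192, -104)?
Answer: 393894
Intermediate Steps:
D(j, Q) = -9 - 56*j/3 - 56*Q*j/3 (D(j, Q) = -9 + ((-29 - 27)*(j + j*Q))/3 = -9 + (-56*(j + Q*j))/3 = -9 + (-56*j - 56*Q*j)/3 = -9 + (-56*j/3 - 56*Q*j/3) = -9 - 56*j/3 - 56*Q*j/3)
((15003 + 9632) + l(98, -9)) - D(-192, -104) = ((15003 + 9632) + 98) - (-9 - 56/3*(-192) - 56/3*(-104)*(-192)) = (24635 + 98) - (-9 + 3584 - 372736) = 24733 - 1*(-369161) = 24733 + 369161 = 393894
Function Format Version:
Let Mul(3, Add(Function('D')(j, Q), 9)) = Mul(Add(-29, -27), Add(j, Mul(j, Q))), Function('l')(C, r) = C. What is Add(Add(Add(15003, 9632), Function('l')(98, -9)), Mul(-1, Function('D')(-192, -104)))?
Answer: 393894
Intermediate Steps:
Function('D')(j, Q) = Add(-9, Mul(Rational(-56, 3), j), Mul(Rational(-56, 3), Q, j)) (Function('D')(j, Q) = Add(-9, Mul(Rational(1, 3), Mul(Add(-29, -27), Add(j, Mul(j, Q))))) = Add(-9, Mul(Rational(1, 3), Mul(-56, Add(j, Mul(Q, j))))) = Add(-9, Mul(Rational(1, 3), Add(Mul(-56, j), Mul(-56, Q, j)))) = Add(-9, Add(Mul(Rational(-56, 3), j), Mul(Rational(-56, 3), Q, j))) = Add(-9, Mul(Rational(-56, 3), j), Mul(Rational(-56, 3), Q, j)))
Add(Add(Add(15003, 9632), Function('l')(98, -9)), Mul(-1, Function('D')(-192, -104))) = Add(Add(Add(15003, 9632), 98), Mul(-1, Add(-9, Mul(Rational(-56, 3), -192), Mul(Rational(-56, 3), -104, -192)))) = Add(Add(24635, 98), Mul(-1, Add(-9, 3584, -372736))) = Add(24733, Mul(-1, -369161)) = Add(24733, 369161) = 393894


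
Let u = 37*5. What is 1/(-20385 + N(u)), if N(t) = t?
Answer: -1/20200 ≈ -4.9505e-5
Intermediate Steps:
u = 185
1/(-20385 + N(u)) = 1/(-20385 + 185) = 1/(-20200) = -1/20200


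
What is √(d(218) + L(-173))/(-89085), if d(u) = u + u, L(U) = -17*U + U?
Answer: -2*√89/29695 ≈ -0.00063539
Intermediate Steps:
L(U) = -16*U
d(u) = 2*u
√(d(218) + L(-173))/(-89085) = √(2*218 - 16*(-173))/(-89085) = √(436 + 2768)*(-1/89085) = √3204*(-1/89085) = (6*√89)*(-1/89085) = -2*√89/29695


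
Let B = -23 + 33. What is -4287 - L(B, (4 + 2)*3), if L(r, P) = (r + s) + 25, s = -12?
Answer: -4310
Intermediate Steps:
B = 10
L(r, P) = 13 + r (L(r, P) = (r - 12) + 25 = (-12 + r) + 25 = 13 + r)
-4287 - L(B, (4 + 2)*3) = -4287 - (13 + 10) = -4287 - 1*23 = -4287 - 23 = -4310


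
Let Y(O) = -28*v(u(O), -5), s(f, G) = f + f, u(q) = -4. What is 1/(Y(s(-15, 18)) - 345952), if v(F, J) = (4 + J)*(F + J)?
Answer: -1/346204 ≈ -2.8885e-6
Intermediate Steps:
s(f, G) = 2*f
Y(O) = -252 (Y(O) = -28*((-5)**2 + 4*(-4) + 4*(-5) - 4*(-5)) = -28*(25 - 16 - 20 + 20) = -28*9 = -252)
1/(Y(s(-15, 18)) - 345952) = 1/(-252 - 345952) = 1/(-346204) = -1/346204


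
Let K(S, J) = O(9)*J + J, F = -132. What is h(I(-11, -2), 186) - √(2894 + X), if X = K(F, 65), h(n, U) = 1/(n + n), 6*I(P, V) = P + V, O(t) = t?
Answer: -3/13 - 2*√886 ≈ -59.762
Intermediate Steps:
I(P, V) = P/6 + V/6 (I(P, V) = (P + V)/6 = P/6 + V/6)
K(S, J) = 10*J (K(S, J) = 9*J + J = 10*J)
h(n, U) = 1/(2*n)
X = 650 (X = 10*65 = 650)
h(I(-11, -2), 186) - √(2894 + X) = 1/(2*((⅙)*(-11) + (⅙)*(-2))) - √(2894 + 650) = 1/(2*(-11/6 - ⅓)) - √3544 = 1/(2*(-13/6)) - 2*√886 = (½)*(-6/13) - 2*√886 = -3/13 - 2*√886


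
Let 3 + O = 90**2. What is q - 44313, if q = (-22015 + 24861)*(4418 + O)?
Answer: 35573377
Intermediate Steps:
O = 8097 (O = -3 + 90**2 = -3 + 8100 = 8097)
q = 35617690 (q = (-22015 + 24861)*(4418 + 8097) = 2846*12515 = 35617690)
q - 44313 = 35617690 - 44313 = 35573377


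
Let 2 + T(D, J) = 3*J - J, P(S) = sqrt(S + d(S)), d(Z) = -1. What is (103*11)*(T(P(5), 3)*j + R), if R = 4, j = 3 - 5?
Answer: -4532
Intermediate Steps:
j = -2
P(S) = sqrt(-1 + S) (P(S) = sqrt(S - 1) = sqrt(-1 + S))
T(D, J) = -2 + 2*J (T(D, J) = -2 + (3*J - J) = -2 + 2*J)
(103*11)*(T(P(5), 3)*j + R) = (103*11)*((-2 + 2*3)*(-2) + 4) = 1133*((-2 + 6)*(-2) + 4) = 1133*(4*(-2) + 4) = 1133*(-8 + 4) = 1133*(-4) = -4532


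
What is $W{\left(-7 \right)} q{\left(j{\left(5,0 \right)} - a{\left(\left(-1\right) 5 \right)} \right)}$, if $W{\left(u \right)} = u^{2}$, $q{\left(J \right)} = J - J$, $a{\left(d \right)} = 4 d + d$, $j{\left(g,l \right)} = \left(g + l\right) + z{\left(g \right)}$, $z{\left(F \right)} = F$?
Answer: $0$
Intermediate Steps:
$j{\left(g,l \right)} = l + 2 g$ ($j{\left(g,l \right)} = \left(g + l\right) + g = l + 2 g$)
$a{\left(d \right)} = 5 d$
$q{\left(J \right)} = 0$
$W{\left(-7 \right)} q{\left(j{\left(5,0 \right)} - a{\left(\left(-1\right) 5 \right)} \right)} = \left(-7\right)^{2} \cdot 0 = 49 \cdot 0 = 0$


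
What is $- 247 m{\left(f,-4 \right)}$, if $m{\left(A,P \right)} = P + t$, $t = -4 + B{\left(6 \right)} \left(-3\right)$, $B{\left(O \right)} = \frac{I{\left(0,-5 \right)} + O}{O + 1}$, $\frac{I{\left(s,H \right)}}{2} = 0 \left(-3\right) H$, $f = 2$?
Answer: $\frac{18278}{7} \approx 2611.1$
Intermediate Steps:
$I{\left(s,H \right)} = 0$ ($I{\left(s,H \right)} = 2 \cdot 0 \left(-3\right) H = 2 \cdot 0 H = 2 \cdot 0 = 0$)
$B{\left(O \right)} = \frac{O}{1 + O}$ ($B{\left(O \right)} = \frac{0 + O}{O + 1} = \frac{O}{1 + O}$)
$t = - \frac{46}{7}$ ($t = -4 + \frac{6}{1 + 6} \left(-3\right) = -4 + \frac{6}{7} \left(-3\right) = -4 - \frac{18}{7} = - \frac{46}{7} \approx -6.5714$)
$m{\left(A,P \right)} = - \frac{46}{7} + P$ ($m{\left(A,P \right)} = P - \frac{46}{7} = - \frac{46}{7} + P$)
$- 247 m{\left(f,-4 \right)} = - 247 \left(- \frac{46}{7} - 4\right) = \left(-247\right) \left(- \frac{74}{7}\right) = \frac{18278}{7}$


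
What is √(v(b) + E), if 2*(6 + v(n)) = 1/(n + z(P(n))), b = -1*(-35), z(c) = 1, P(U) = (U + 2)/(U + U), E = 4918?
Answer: √707330/12 ≈ 70.086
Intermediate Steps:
P(U) = (2 + U)/(2*U) (P(U) = (2 + U)/((2*U)) = (2 + U)*(1/(2*U)) = (2 + U)/(2*U))
b = 35
v(n) = -6 + 1/(2*(1 + n)) (v(n) = -6 + 1/(2*(n + 1)) = -6 + 1/(2*(1 + n)))
√(v(b) + E) = √((-11 - 12*35)/(2*(1 + 35)) + 4918) = √((½)*(-11 - 420)/36 + 4918) = √((½)*(1/36)*(-431) + 4918) = √(-431/72 + 4918) = √(353665/72) = √707330/12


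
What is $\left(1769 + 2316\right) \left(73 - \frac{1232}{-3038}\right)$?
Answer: $\frac{65069965}{217} \approx 2.9986 \cdot 10^{5}$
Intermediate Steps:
$\left(1769 + 2316\right) \left(73 - \frac{1232}{-3038}\right) = 4085 \left(73 - - \frac{88}{217}\right) = 4085 \left(73 + \frac{88}{217}\right) = 4085 \cdot \frac{15929}{217} = \frac{65069965}{217}$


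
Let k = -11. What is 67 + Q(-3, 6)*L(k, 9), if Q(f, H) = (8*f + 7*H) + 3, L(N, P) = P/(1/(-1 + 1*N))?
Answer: -2201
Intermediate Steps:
L(N, P) = P*(-1 + N) (L(N, P) = P/(1/(-1 + N)) = P*(-1 + N))
Q(f, H) = 3 + 7*H + 8*f (Q(f, H) = (7*H + 8*f) + 3 = 3 + 7*H + 8*f)
67 + Q(-3, 6)*L(k, 9) = 67 + (3 + 7*6 + 8*(-3))*(9*(-1 - 11)) = 67 + (3 + 42 - 24)*(9*(-12)) = 67 + 21*(-108) = 67 - 2268 = -2201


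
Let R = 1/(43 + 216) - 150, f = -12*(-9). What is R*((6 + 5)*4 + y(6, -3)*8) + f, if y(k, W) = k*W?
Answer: 3912872/259 ≈ 15108.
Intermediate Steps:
y(k, W) = W*k
f = 108
R = -38849/259 (R = 1/259 - 150 = -38849/259 ≈ -150.00)
R*((6 + 5)*4 + y(6, -3)*8) + f = -38849*((6 + 5)*4 - 3*6*8)/259 + 108 = -38849*(11*4 - 18*8)/259 + 108 = -38849*(44 - 144)/259 + 108 = -38849/259*(-100) + 108 = 3884900/259 + 108 = 3912872/259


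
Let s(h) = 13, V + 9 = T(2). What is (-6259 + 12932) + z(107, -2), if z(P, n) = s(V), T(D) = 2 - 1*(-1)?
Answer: 6686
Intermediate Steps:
T(D) = 3 (T(D) = 2 + 1 = 3)
V = -6 (V = -9 + 3 = -6)
z(P, n) = 13
(-6259 + 12932) + z(107, -2) = (-6259 + 12932) + 13 = 6673 + 13 = 6686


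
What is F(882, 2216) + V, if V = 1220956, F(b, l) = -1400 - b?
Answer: 1218674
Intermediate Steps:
F(882, 2216) + V = (-1400 - 1*882) + 1220956 = (-1400 - 882) + 1220956 = -2282 + 1220956 = 1218674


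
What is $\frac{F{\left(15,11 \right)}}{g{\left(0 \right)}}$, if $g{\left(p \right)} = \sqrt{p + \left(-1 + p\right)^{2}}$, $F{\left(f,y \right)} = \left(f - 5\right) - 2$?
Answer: $8$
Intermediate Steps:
$F{\left(f,y \right)} = -7 + f$ ($F{\left(f,y \right)} = \left(-5 + f\right) - 2 = -7 + f$)
$\frac{F{\left(15,11 \right)}}{g{\left(0 \right)}} = \frac{-7 + 15}{\sqrt{0 + \left(-1 + 0\right)^{2}}} = \frac{8}{\sqrt{0 + \left(-1\right)^{2}}} = \frac{8}{\sqrt{0 + 1}} = \frac{8}{\sqrt{1}} = \frac{8}{1} = 8 \cdot 1 = 8$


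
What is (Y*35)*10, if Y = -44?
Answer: -15400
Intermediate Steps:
(Y*35)*10 = -44*35*10 = -1540*10 = -15400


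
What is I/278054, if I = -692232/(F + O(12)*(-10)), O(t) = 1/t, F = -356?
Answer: 2076696/297656807 ≈ 0.0069768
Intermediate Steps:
I = 4153392/2141 (I = -692232/(-356 - 10/12) = -692232/(-356 + (1/12)*(-10)) = -692232/(-356 - ⅚) = -692232/(-2141/6) = -692232*(-6/2141) = 4153392/2141 ≈ 1939.9)
I/278054 = (4153392/2141)/278054 = (4153392/2141)*(1/278054) = 2076696/297656807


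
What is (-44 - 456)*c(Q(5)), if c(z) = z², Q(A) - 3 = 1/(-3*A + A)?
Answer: -4205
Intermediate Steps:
Q(A) = 3 - 1/(2*A) (Q(A) = 3 + 1/(-3*A + A) = 3 + 1/(-2*A) = 3 - 1/(2*A))
(-44 - 456)*c(Q(5)) = (-44 - 456)*(3 - ½/5)² = -500*(3 - ½*⅕)² = -500*(3 - ⅒)² = -500*(29/10)² = -500*841/100 = -4205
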